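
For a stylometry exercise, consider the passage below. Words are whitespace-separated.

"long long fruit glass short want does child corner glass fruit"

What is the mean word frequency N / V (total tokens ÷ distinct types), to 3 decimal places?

N = 11 tokens, V = 8 types.
Mean frequency = N / V = 11 / 8 = 1.375

1.375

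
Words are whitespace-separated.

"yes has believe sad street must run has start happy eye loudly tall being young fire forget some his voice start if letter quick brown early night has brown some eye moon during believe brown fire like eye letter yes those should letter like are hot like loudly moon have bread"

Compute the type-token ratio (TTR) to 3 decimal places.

N = 51 tokens, V = 34 types.
TTR = V / N = 34 / 51 = 0.667

0.667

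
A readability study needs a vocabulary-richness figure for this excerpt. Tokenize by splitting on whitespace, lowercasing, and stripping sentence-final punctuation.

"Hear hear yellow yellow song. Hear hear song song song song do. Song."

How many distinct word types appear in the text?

Distinct types: {do, hear, song, yellow}
V = 4

4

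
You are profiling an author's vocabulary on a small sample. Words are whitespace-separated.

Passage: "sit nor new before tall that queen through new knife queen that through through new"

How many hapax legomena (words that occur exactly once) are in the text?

Frequencies: new:3, through:3, that:2, queen:2, sit:1, nor:1, before:1, tall:1, knife:1
Hapax (freq=1): before, knife, nor, sit, tall

5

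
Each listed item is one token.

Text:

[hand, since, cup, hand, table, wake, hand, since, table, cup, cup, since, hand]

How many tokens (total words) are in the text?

13

Tokens: hand, since, cup, hand, table, wake, hand, since, table, cup, cup, since, hand
N = 13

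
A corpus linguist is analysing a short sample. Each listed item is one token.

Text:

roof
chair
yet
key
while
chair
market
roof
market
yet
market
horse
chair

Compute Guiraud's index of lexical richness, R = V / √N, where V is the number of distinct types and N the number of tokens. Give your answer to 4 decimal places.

N = 13, V = 7.
√N = 3.605551
R = 7 / 3.605551 = 1.9415

1.9415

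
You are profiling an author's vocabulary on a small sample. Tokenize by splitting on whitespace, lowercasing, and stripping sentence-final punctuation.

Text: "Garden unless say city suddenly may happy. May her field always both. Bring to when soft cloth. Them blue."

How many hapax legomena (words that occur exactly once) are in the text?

Frequencies: may:2, garden:1, unless:1, say:1, city:1, suddenly:1, happy:1, her:1, field:1, always:1, both:1, bring:1, to:1, when:1, soft:1, cloth:1, them:1, blue:1
Hapax (freq=1): always, blue, both, bring, city, cloth, field, garden, happy, her, say, soft, suddenly, them, to, unless, when

17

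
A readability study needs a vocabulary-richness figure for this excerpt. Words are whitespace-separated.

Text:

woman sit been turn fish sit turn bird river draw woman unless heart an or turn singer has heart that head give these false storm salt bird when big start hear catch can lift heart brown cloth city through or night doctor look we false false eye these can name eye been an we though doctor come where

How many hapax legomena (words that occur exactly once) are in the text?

27

Frequencies: turn:3, heart:3, false:3, woman:2, sit:2, been:2, bird:2, an:2, or:2, these:2, can:2, doctor:2, we:2, eye:2, fish:1, river:1, draw:1, unless:1, singer:1, has:1, … (21 more, each freq 1)
Hapax (freq=1): big, brown, catch, city, cloth, come, draw, fish, give, has, head, hear, lift, look, name, night, river, salt, singer, start, storm, that, though, through, unless, when, where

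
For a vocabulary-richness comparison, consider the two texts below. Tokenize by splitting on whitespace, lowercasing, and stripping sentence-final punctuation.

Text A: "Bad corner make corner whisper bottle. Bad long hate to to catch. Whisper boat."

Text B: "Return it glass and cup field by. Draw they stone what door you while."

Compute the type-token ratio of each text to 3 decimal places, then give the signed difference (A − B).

TTR(A) = 10/14 = 0.714
TTR(B) = 14/14 = 1.000
Difference = 0.714 − 1.000 = -0.286

-0.286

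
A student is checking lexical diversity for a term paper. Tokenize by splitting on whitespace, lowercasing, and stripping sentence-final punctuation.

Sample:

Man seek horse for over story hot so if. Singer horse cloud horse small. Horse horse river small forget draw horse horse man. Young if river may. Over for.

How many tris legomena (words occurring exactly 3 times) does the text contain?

0

Frequencies: horse:7, man:2, for:2, over:2, if:2, small:2, river:2, seek:1, story:1, hot:1, so:1, singer:1, cloud:1, forget:1, draw:1, young:1, may:1
Words with frequency 3: (none)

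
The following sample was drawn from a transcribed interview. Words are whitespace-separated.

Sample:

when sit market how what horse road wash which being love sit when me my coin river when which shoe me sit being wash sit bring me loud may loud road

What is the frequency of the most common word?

4

Frequencies: sit:4, when:3, me:3, road:2, wash:2, which:2, being:2, loud:2, market:1, how:1, what:1, horse:1, love:1, my:1, coin:1, river:1, shoe:1, bring:1, may:1
Most common: 'sit' with frequency 4.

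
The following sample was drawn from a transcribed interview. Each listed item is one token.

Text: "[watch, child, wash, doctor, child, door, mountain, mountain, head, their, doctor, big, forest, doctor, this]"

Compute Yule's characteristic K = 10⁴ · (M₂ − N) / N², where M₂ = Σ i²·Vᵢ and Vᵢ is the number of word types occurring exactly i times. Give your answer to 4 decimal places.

444.4444

Frequencies: doctor:3, child:2, mountain:2, watch:1, wash:1, door:1, head:1, their:1, big:1, forest:1, this:1
N = 15. Frequency spectrum: V_1=8, V_2=2, V_3=1
M₂ = 1²·8 + 2²·2 + 3²·1 = 25
K = 10000 × (25 − 15) / 15² = 444.4444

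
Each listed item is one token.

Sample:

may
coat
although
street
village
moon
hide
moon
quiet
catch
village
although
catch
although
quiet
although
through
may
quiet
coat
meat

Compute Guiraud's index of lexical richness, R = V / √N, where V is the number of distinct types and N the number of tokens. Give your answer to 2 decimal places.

2.40

N = 21, V = 11.
√N = 4.582576
R = 11 / 4.582576 = 2.40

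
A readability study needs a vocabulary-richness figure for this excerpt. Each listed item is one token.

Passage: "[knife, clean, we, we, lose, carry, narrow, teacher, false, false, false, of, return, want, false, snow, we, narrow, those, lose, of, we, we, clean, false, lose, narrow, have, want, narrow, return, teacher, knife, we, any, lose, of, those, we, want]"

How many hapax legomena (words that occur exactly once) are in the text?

4

Frequencies: we:7, false:5, lose:4, narrow:4, of:3, want:3, knife:2, clean:2, teacher:2, return:2, those:2, carry:1, snow:1, have:1, any:1
Hapax (freq=1): any, carry, have, snow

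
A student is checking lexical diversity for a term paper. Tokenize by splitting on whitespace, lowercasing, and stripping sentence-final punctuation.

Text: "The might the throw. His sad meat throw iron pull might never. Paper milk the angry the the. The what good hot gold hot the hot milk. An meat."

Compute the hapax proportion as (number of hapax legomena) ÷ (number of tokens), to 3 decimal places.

Frequencies: the:7, hot:3, might:2, throw:2, meat:2, milk:2, his:1, sad:1, iron:1, pull:1, never:1, paper:1, angry:1, what:1, good:1, gold:1, an:1
Hapax count = 11; token count = 29.
Ratio = 11 / 29 = 0.379

0.379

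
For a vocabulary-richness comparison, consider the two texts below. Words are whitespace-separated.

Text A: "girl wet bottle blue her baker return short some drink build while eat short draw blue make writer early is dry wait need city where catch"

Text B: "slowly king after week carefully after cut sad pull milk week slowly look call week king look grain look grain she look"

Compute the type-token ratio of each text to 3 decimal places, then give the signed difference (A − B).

0.332

TTR(A) = 24/26 = 0.923
TTR(B) = 13/22 = 0.591
Difference = 0.923 − 0.591 = 0.332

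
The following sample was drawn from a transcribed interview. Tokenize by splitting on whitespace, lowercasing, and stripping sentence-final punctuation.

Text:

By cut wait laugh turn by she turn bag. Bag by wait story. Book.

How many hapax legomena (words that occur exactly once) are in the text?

Frequencies: by:3, wait:2, turn:2, bag:2, cut:1, laugh:1, she:1, story:1, book:1
Hapax (freq=1): book, cut, laugh, she, story

5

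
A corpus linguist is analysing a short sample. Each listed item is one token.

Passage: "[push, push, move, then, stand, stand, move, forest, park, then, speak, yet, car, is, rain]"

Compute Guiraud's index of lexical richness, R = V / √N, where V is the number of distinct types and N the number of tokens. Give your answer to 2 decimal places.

2.84

N = 15, V = 11.
√N = 3.872983
R = 11 / 3.872983 = 2.84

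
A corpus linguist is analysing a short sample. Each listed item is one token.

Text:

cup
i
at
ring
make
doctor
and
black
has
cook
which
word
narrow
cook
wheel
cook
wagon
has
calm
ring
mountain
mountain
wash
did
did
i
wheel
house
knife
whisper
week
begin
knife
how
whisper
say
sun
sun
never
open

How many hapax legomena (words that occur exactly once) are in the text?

19

Frequencies: cook:3, i:2, ring:2, has:2, wheel:2, mountain:2, did:2, knife:2, whisper:2, sun:2, cup:1, at:1, make:1, doctor:1, and:1, black:1, which:1, word:1, narrow:1, wagon:1, … (9 more, each freq 1)
Hapax (freq=1): and, at, begin, black, calm, cup, doctor, house, how, make, narrow, never, open, say, wagon, wash, week, which, word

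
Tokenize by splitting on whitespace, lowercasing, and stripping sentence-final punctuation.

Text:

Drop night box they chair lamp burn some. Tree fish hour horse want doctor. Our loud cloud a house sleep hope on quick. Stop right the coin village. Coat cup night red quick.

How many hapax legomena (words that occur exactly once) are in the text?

29

Frequencies: night:2, quick:2, drop:1, box:1, they:1, chair:1, lamp:1, burn:1, some:1, tree:1, fish:1, hour:1, horse:1, want:1, doctor:1, our:1, loud:1, cloud:1, a:1, house:1, … (11 more, each freq 1)
Hapax (freq=1): a, box, burn, chair, cloud, coat, coin, cup, doctor, drop, fish, hope, horse, hour, house, lamp, loud, on, our, red, right, sleep, some, stop, the, they, tree, village, want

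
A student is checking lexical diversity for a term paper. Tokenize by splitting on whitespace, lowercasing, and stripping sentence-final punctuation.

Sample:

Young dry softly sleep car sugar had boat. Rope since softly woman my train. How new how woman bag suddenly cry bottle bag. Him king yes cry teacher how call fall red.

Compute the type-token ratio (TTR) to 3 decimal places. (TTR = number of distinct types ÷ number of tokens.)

N = 32 tokens, V = 26 types.
TTR = V / N = 26 / 32 = 0.813

0.813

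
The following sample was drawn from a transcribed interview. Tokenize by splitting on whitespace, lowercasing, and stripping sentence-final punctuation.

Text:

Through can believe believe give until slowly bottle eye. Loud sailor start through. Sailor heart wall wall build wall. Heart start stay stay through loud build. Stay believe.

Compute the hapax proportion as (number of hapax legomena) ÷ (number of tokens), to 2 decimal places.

0.21

Frequencies: through:3, believe:3, wall:3, stay:3, loud:2, sailor:2, start:2, heart:2, build:2, can:1, give:1, until:1, slowly:1, bottle:1, eye:1
Hapax count = 6; token count = 28.
Ratio = 6 / 28 = 0.21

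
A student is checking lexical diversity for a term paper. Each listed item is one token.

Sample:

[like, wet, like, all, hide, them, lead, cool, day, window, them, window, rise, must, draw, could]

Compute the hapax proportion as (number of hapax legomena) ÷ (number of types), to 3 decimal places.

0.769

Frequencies: like:2, them:2, window:2, wet:1, all:1, hide:1, lead:1, cool:1, day:1, rise:1, must:1, draw:1, could:1
Hapax count = 10; type count = 13.
Ratio = 10 / 13 = 0.769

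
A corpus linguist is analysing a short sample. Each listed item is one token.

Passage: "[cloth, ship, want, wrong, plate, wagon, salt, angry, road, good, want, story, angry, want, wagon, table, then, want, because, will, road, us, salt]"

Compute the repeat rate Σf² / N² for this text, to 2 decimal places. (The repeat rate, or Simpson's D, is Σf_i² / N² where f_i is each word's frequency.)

Frequencies: want:4, wagon:2, salt:2, angry:2, road:2, cloth:1, ship:1, wrong:1, plate:1, good:1, story:1, table:1, then:1, because:1, will:1, us:1
Σf² = 43; N² = 529
Repeat rate = 43 / 529 = 0.08

0.08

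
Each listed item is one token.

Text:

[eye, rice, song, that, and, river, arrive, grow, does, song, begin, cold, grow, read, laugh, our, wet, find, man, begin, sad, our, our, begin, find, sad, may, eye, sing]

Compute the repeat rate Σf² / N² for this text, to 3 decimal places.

Frequencies: begin:3, our:3, eye:2, song:2, grow:2, find:2, sad:2, rice:1, that:1, and:1, river:1, arrive:1, does:1, cold:1, read:1, laugh:1, wet:1, man:1, may:1, sing:1
Σf² = 51; N² = 841
Repeat rate = 51 / 841 = 0.061

0.061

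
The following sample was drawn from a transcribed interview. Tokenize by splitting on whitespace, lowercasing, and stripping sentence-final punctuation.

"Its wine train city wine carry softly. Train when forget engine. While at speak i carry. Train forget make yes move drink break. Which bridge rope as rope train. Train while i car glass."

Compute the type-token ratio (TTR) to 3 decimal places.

N = 34 tokens, V = 24 types.
TTR = V / N = 24 / 34 = 0.706

0.706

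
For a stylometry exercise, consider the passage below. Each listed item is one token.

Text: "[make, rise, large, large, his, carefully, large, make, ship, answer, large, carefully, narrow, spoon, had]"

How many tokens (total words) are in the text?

15

Tokens: make, rise, large, large, his, carefully, large, make, ship, answer, large, carefully, narrow, spoon, had
N = 15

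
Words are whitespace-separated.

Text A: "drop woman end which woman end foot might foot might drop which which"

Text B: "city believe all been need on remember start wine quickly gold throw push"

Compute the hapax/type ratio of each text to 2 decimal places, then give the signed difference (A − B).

A: hapax=0, V=6, ratio=0.00
B: hapax=13, V=13, ratio=1.00
Difference = 0.00 − 1.00 = -1.00

-1.00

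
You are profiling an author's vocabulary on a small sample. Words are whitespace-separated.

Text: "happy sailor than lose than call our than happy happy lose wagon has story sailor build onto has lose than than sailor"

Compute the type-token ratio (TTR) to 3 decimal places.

0.500

N = 22 tokens, V = 11 types.
TTR = V / N = 11 / 22 = 0.500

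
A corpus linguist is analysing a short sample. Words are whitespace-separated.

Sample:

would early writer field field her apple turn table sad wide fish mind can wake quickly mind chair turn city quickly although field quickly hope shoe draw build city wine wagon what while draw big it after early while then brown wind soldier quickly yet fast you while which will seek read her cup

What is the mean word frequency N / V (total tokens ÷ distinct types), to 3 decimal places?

N = 54 tokens, V = 41 types.
Mean frequency = N / V = 54 / 41 = 1.317

1.317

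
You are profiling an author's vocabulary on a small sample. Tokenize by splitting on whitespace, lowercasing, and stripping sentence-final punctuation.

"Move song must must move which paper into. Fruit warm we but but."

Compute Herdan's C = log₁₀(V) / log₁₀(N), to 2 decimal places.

0.90

N = 13, V = 10.
log₁₀(V) = 1.000000, log₁₀(N) = 1.113943
C = 1.000000 / 1.113943 = 0.90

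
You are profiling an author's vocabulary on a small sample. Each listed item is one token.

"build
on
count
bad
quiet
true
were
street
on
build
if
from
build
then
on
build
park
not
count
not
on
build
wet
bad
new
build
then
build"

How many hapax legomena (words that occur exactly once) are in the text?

9

Frequencies: build:7, on:4, count:2, bad:2, then:2, not:2, quiet:1, true:1, were:1, street:1, if:1, from:1, park:1, wet:1, new:1
Hapax (freq=1): from, if, new, park, quiet, street, true, were, wet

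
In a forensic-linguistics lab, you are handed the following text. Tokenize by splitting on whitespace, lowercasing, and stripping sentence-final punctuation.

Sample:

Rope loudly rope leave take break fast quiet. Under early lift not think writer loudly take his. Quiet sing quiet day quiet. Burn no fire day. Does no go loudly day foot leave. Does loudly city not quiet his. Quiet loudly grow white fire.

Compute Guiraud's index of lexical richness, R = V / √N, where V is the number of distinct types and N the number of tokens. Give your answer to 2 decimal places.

N = 44, V = 25.
√N = 6.633250
R = 25 / 6.633250 = 3.77

3.77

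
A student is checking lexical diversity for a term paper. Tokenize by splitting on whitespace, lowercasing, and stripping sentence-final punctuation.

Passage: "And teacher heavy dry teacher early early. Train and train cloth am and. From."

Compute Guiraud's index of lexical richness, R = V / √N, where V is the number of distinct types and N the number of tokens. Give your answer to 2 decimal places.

2.41

N = 14, V = 9.
√N = 3.741657
R = 9 / 3.741657 = 2.41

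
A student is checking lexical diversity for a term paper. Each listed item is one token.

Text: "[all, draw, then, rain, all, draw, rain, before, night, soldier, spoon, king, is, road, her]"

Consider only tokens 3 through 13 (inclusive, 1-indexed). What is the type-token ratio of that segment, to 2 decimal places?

Segment tokens 3–13: then, rain, all, draw, rain, before, night, soldier, spoon, king, is
Segment N = 11, segment V = 10.
TTR = 10 / 11 = 0.91

0.91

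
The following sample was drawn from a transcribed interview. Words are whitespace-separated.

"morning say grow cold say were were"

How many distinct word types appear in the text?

Distinct types: {cold, grow, morning, say, were}
V = 5

5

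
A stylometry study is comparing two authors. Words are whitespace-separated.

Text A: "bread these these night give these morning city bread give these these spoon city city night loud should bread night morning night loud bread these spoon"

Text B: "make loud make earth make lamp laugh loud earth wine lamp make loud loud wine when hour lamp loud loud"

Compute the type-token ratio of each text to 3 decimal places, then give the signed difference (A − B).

-0.054

TTR(A) = 9/26 = 0.346
TTR(B) = 8/20 = 0.400
Difference = 0.346 − 0.400 = -0.054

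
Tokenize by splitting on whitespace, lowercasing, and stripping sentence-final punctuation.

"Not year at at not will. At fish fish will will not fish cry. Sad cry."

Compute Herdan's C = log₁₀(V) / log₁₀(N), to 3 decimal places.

N = 16, V = 7.
log₁₀(V) = 0.845098, log₁₀(N) = 1.204120
C = 0.845098 / 1.204120 = 0.702

0.702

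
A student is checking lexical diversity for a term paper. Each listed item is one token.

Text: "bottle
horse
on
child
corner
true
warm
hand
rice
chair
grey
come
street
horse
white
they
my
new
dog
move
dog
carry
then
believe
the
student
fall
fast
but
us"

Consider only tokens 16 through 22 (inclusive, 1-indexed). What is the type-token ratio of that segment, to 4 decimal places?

0.8571

Segment tokens 16–22: they, my, new, dog, move, dog, carry
Segment N = 7, segment V = 6.
TTR = 6 / 7 = 0.8571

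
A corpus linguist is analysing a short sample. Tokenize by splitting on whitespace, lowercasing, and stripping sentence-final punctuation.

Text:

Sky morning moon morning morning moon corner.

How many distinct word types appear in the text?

Distinct types: {corner, moon, morning, sky}
V = 4

4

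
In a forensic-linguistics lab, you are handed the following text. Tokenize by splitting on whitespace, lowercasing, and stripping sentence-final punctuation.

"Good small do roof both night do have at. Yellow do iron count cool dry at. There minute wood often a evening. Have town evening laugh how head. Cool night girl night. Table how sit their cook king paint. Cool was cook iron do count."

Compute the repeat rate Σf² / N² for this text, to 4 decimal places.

Frequencies: do:4, night:3, cool:3, have:2, at:2, iron:2, count:2, evening:2, how:2, cook:2, good:1, small:1, roof:1, both:1, yellow:1, dry:1, there:1, minute:1, wood:1, often:1, … (11 more, each freq 1)
Σf² = 83; N² = 2025
Repeat rate = 83 / 2025 = 0.0410

0.0410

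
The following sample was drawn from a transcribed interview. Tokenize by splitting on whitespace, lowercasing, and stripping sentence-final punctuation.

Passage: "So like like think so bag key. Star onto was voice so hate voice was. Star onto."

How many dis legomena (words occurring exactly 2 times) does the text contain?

5

Frequencies: so:3, like:2, star:2, onto:2, was:2, voice:2, think:1, bag:1, key:1, hate:1
Words with frequency 2: like, onto, star, voice, was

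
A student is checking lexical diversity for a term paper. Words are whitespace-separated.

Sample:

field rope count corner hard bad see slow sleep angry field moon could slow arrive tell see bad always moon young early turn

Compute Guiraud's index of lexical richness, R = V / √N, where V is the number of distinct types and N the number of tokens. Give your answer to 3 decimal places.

N = 23, V = 18.
√N = 4.795832
R = 18 / 4.795832 = 3.753

3.753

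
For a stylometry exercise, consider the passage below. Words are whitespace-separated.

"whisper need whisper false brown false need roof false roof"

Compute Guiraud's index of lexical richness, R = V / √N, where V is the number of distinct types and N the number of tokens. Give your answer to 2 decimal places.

N = 10, V = 5.
√N = 3.162278
R = 5 / 3.162278 = 1.58

1.58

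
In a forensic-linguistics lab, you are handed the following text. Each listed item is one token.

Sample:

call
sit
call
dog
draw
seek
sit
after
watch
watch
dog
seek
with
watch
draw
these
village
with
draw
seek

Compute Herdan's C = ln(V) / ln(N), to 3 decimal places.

N = 20, V = 10.
ln(V) = 2.302585, ln(N) = 2.995732
C = 2.302585 / 2.995732 = 0.769

0.769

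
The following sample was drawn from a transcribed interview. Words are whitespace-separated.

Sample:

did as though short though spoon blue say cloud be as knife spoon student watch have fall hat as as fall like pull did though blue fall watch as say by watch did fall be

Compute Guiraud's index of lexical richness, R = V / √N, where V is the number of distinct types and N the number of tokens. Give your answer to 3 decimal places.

N = 35, V = 18.
√N = 5.916080
R = 18 / 5.916080 = 3.043

3.043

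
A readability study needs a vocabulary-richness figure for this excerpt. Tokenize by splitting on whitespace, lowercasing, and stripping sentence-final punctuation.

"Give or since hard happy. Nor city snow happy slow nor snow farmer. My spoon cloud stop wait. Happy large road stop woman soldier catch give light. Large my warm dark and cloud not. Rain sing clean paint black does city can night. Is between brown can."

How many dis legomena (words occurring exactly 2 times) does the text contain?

Frequencies: happy:3, give:2, nor:2, city:2, snow:2, my:2, cloud:2, stop:2, large:2, can:2, or:1, since:1, hard:1, slow:1, farmer:1, spoon:1, wait:1, road:1, woman:1, soldier:1, … (16 more, each freq 1)
Words with frequency 2: can, city, cloud, give, large, my, nor, snow, stop

9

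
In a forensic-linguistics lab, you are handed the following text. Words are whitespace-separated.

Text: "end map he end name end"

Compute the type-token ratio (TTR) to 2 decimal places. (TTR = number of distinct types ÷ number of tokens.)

0.67

N = 6 tokens, V = 4 types.
TTR = V / N = 4 / 6 = 0.67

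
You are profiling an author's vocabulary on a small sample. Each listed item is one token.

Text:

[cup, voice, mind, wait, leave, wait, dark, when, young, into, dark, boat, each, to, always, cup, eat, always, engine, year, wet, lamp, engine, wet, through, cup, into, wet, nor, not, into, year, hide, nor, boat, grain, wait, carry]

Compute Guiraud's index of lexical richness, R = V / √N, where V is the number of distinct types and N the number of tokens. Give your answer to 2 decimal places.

3.89

N = 38, V = 24.
√N = 6.164414
R = 24 / 6.164414 = 3.89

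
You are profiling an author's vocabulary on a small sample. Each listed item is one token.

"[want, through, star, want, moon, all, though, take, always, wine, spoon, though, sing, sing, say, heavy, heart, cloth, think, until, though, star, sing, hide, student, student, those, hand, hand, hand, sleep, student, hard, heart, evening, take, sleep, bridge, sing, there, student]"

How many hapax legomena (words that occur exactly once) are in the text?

17

Frequencies: sing:4, student:4, though:3, hand:3, want:2, star:2, take:2, heart:2, sleep:2, through:1, moon:1, all:1, always:1, wine:1, spoon:1, say:1, heavy:1, cloth:1, think:1, until:1, … (6 more, each freq 1)
Hapax (freq=1): all, always, bridge, cloth, evening, hard, heavy, hide, moon, say, spoon, there, think, those, through, until, wine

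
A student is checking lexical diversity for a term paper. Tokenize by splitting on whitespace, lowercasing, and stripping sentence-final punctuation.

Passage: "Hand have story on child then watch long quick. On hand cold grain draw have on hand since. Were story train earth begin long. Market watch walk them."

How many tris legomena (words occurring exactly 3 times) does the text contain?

Frequencies: hand:3, on:3, have:2, story:2, watch:2, long:2, child:1, then:1, quick:1, cold:1, grain:1, draw:1, since:1, were:1, train:1, earth:1, begin:1, market:1, walk:1, them:1
Words with frequency 3: hand, on

2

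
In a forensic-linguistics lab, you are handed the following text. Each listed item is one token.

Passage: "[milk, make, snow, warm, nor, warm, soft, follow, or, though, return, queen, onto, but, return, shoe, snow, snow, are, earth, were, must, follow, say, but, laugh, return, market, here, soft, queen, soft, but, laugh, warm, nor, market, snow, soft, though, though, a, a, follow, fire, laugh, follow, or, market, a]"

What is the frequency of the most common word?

4

Frequencies: snow:4, soft:4, follow:4, warm:3, though:3, return:3, but:3, laugh:3, market:3, a:3, nor:2, or:2, queen:2, milk:1, make:1, onto:1, shoe:1, are:1, earth:1, were:1, … (4 more, each freq 1)
Most common: 'snow' with frequency 4.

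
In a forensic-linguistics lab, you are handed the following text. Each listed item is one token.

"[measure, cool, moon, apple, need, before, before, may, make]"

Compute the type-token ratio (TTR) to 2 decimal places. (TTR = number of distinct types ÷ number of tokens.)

0.89

N = 9 tokens, V = 8 types.
TTR = V / N = 8 / 9 = 0.89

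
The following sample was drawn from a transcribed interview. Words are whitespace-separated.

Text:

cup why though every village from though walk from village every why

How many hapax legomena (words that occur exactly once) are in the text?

2

Frequencies: why:2, though:2, every:2, village:2, from:2, cup:1, walk:1
Hapax (freq=1): cup, walk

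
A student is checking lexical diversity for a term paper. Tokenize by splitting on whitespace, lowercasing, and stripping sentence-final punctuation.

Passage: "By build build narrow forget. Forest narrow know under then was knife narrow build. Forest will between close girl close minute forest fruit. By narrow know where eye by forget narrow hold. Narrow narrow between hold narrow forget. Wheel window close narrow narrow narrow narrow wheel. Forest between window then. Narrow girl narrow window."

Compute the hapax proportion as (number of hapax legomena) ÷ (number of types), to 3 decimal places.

0.381

Frequencies: narrow:14, forest:4, by:3, build:3, forget:3, between:3, close:3, window:3, know:2, then:2, girl:2, hold:2, wheel:2, under:1, was:1, knife:1, will:1, minute:1, fruit:1, where:1, … (1 more, each freq 1)
Hapax count = 8; type count = 21.
Ratio = 8 / 21 = 0.381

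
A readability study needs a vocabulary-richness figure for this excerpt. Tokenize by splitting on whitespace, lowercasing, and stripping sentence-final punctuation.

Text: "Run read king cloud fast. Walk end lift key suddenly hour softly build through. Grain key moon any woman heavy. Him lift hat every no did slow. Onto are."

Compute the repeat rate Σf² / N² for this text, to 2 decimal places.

Frequencies: lift:2, key:2, run:1, read:1, king:1, cloud:1, fast:1, walk:1, end:1, suddenly:1, hour:1, softly:1, build:1, through:1, grain:1, moon:1, any:1, woman:1, heavy:1, him:1, … (7 more, each freq 1)
Σf² = 33; N² = 841
Repeat rate = 33 / 841 = 0.04

0.04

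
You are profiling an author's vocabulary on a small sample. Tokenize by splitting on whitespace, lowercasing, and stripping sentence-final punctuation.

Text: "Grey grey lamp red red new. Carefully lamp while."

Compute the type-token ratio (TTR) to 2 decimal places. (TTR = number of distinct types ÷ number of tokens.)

N = 9 tokens, V = 6 types.
TTR = V / N = 6 / 9 = 0.67

0.67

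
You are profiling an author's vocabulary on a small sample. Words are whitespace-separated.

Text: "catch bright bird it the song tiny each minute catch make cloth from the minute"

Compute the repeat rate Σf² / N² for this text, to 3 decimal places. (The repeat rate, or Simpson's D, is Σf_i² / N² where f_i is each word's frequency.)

Frequencies: catch:2, the:2, minute:2, bright:1, bird:1, it:1, song:1, tiny:1, each:1, make:1, cloth:1, from:1
Σf² = 21; N² = 225
Repeat rate = 21 / 225 = 0.093

0.093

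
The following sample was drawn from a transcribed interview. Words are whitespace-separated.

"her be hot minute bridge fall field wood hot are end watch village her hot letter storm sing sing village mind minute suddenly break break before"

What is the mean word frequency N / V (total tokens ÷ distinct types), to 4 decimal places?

1.3684

N = 26 tokens, V = 19 types.
Mean frequency = N / V = 26 / 19 = 1.3684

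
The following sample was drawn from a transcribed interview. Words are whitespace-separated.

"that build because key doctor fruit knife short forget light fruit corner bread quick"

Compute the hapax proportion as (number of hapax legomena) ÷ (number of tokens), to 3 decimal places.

0.857

Frequencies: fruit:2, that:1, build:1, because:1, key:1, doctor:1, knife:1, short:1, forget:1, light:1, corner:1, bread:1, quick:1
Hapax count = 12; token count = 14.
Ratio = 12 / 14 = 0.857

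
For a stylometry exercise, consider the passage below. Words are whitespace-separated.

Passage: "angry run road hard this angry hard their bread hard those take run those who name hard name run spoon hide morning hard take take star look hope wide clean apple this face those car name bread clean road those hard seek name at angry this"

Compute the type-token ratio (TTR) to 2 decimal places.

N = 46 tokens, V = 24 types.
TTR = V / N = 24 / 46 = 0.52

0.52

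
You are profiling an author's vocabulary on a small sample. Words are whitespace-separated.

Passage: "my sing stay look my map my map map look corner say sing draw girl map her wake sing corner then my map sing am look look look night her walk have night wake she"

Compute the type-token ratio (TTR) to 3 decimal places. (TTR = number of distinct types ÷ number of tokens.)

0.486

N = 35 tokens, V = 17 types.
TTR = V / N = 17 / 35 = 0.486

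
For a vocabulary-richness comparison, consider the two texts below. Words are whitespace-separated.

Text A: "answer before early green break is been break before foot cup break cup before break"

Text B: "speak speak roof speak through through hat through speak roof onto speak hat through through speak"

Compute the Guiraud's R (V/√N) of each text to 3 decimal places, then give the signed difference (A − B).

1.074

A: V=9, N=15, R=2.324
B: V=5, N=16, R=1.250
Difference = 2.324 − 1.250 = 1.074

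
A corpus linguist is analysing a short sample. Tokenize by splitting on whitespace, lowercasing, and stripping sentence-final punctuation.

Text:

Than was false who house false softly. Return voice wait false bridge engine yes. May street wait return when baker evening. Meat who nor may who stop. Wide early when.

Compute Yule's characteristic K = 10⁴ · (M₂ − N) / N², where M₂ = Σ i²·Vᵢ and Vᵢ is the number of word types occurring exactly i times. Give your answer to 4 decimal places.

222.2222

Frequencies: false:3, who:3, return:2, wait:2, may:2, when:2, than:1, was:1, house:1, softly:1, voice:1, bridge:1, engine:1, yes:1, street:1, baker:1, evening:1, meat:1, nor:1, stop:1, … (2 more, each freq 1)
N = 30. Frequency spectrum: V_1=16, V_2=4, V_3=2
M₂ = 1²·16 + 2²·4 + 3²·2 = 50
K = 10000 × (50 − 30) / 30² = 222.2222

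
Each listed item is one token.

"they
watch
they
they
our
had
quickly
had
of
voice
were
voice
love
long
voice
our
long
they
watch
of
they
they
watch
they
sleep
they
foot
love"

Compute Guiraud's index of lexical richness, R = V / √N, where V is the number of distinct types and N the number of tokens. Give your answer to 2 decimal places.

N = 28, V = 12.
√N = 5.291503
R = 12 / 5.291503 = 2.27

2.27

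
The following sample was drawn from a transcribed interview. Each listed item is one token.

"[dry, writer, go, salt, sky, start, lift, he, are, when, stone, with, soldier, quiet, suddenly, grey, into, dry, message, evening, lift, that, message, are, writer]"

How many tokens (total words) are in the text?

25

Tokens: dry, writer, go, salt, sky, start, lift, he, are, when, stone, with, soldier, quiet, suddenly, grey, into, dry, message, evening, lift, that, message, are, writer
N = 25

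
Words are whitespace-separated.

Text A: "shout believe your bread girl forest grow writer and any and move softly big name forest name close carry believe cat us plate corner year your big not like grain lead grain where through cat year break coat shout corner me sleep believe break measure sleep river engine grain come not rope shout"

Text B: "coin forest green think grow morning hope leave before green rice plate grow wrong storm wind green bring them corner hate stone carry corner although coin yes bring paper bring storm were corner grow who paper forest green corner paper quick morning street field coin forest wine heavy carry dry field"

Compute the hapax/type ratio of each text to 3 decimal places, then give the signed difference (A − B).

A: hapax=22, V=36, ratio=0.611
B: hapax=20, V=31, ratio=0.645
Difference = 0.611 − 0.645 = -0.034

-0.034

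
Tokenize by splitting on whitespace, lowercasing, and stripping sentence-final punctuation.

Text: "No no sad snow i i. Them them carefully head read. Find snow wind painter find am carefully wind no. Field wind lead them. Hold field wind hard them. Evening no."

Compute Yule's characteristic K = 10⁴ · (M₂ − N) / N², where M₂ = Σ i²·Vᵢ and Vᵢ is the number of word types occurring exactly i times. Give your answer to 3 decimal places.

478.668

Frequencies: no:4, them:4, wind:4, snow:2, i:2, carefully:2, find:2, field:2, sad:1, head:1, read:1, painter:1, am:1, lead:1, hold:1, hard:1, evening:1
N = 31. Frequency spectrum: V_1=9, V_2=5, V_4=3
M₂ = 1²·9 + 2²·5 + 4²·3 = 77
K = 10000 × (77 − 31) / 31² = 478.668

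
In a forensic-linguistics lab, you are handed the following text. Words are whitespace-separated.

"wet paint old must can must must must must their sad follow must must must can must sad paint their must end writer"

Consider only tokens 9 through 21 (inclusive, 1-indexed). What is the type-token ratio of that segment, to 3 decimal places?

Segment tokens 9–21: must, their, sad, follow, must, must, must, can, must, sad, paint, their, must
Segment N = 13, segment V = 6.
TTR = 6 / 13 = 0.462

0.462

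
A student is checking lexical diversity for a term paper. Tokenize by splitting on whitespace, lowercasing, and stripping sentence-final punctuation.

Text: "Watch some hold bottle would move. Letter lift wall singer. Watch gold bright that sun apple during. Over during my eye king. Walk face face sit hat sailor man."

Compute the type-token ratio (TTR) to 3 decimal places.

0.897

N = 29 tokens, V = 26 types.
TTR = V / N = 26 / 29 = 0.897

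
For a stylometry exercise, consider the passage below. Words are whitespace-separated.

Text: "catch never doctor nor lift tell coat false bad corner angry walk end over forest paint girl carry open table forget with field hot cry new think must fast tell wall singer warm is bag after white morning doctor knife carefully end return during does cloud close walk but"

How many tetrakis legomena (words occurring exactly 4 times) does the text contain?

Frequencies: doctor:2, tell:2, walk:2, end:2, catch:1, never:1, nor:1, lift:1, coat:1, false:1, bad:1, corner:1, angry:1, over:1, forest:1, paint:1, girl:1, carry:1, open:1, table:1, … (25 more, each freq 1)
Words with frequency 4: (none)

0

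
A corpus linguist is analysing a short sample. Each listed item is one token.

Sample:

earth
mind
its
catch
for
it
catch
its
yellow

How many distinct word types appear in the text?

Distinct types: {catch, earth, for, it, its, mind, yellow}
V = 7

7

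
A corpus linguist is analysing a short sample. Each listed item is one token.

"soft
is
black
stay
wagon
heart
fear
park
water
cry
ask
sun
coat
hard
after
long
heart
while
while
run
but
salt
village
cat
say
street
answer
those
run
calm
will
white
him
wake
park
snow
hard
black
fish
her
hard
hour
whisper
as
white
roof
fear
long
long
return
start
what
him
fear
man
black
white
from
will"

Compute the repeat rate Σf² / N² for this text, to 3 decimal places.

Frequencies: black:3, fear:3, hard:3, long:3, white:3, heart:2, park:2, while:2, run:2, will:2, him:2, soft:1, is:1, stay:1, wagon:1, water:1, cry:1, ask:1, sun:1, coat:1, … (23 more, each freq 1)
Σf² = 101; N² = 3481
Repeat rate = 101 / 3481 = 0.029

0.029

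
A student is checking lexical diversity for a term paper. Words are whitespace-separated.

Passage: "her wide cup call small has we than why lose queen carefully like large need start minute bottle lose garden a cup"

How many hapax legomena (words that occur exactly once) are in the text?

Frequencies: cup:2, lose:2, her:1, wide:1, call:1, small:1, has:1, we:1, than:1, why:1, queen:1, carefully:1, like:1, large:1, need:1, start:1, minute:1, bottle:1, garden:1, a:1
Hapax (freq=1): a, bottle, call, carefully, garden, has, her, large, like, minute, need, queen, small, start, than, we, why, wide

18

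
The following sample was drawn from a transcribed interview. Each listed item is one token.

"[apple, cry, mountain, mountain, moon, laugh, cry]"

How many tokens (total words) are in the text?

7

Tokens: apple, cry, mountain, mountain, moon, laugh, cry
N = 7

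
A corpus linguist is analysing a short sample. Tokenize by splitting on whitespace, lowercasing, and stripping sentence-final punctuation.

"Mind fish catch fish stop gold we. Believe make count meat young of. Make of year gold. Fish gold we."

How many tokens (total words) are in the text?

20

Tokens: mind, fish, catch, fish, stop, gold, we, believe, make, count, meat, young, of, make, of, year, gold, fish, gold, we
N = 20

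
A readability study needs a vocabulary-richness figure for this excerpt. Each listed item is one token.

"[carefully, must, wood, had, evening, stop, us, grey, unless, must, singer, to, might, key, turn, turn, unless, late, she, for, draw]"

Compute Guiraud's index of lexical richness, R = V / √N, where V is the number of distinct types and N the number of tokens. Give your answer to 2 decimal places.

N = 21, V = 18.
√N = 4.582576
R = 18 / 4.582576 = 3.93

3.93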